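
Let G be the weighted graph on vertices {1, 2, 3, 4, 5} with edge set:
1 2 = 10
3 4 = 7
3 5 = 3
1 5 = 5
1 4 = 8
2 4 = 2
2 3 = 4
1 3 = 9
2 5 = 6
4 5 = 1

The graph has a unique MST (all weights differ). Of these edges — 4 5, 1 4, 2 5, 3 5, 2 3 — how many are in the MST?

Sort edges by weight, then run Kruskal:
4 5 (1): add. Components now {1} {2} {3} {4,5}
2 4 (2): add. Components now {1} {2,4,5} {3}
3 5 (3): add. Components now {1} {2,3,4,5}
2 3 (4): skip — 2 and 3 already connected.
1 5 (5): add. Components now {1,2,3,4,5}
MST edge set: {4 5, 2 4, 3 5, 1 5}.
Of the listed edges, {4 5, 3 5} are in the MST → 2.

2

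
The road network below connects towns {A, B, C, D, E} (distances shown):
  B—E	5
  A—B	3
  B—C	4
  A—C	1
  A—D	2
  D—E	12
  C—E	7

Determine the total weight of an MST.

Prim's algorithm from A:
Step 1: frontier [A—C 1, A—D 2, A—B 3] → take A—C (1); add C.
Step 2: frontier [A—D 2, A—B 3, B—C 4, C—E 7] → take A—D (2); add D.
Step 3: frontier [A—B 3, B—C 4, C—E 7, D—E 12] → take A—B (3); add B.
Step 4: frontier [B—E 5, C—E 7, D—E 12] → take B—E (5); add E.
MST edges: A—C, A—D, A—B, B—E; total weight 1+2+3+5 = 11.

11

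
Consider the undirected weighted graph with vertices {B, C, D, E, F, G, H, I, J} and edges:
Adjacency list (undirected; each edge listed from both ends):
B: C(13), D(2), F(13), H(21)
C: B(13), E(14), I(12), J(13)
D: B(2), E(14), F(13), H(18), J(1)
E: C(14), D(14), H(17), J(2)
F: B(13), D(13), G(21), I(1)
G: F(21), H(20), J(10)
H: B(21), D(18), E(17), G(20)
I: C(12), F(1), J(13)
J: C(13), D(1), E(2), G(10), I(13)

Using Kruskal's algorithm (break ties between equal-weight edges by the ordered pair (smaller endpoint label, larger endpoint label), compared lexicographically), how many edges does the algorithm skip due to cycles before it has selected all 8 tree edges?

Kruskal's algorithm — process edges by increasing weight (ties by edge label):
D—J (1): add — endpoints in different components.
F—I (1): add — endpoints in different components.
B—D (2): add — endpoints in different components.
E—J (2): add — endpoints in different components.
G—J (10): add — endpoints in different components.
C—I (12): add — endpoints in different components.
B—C (13): add — endpoints in different components.
B—F (13): skip — B and F already connected.
C—J (13): skip — C and J already connected.
D—F (13): skip — D and F already connected.
I—J (13): skip — I and J already connected.
C—E (14): skip — C and E already connected.
D—E (14): skip — D and E already connected.
E—H (17): add — endpoints in different components.
Edges rejected before the tree was complete: 6.

6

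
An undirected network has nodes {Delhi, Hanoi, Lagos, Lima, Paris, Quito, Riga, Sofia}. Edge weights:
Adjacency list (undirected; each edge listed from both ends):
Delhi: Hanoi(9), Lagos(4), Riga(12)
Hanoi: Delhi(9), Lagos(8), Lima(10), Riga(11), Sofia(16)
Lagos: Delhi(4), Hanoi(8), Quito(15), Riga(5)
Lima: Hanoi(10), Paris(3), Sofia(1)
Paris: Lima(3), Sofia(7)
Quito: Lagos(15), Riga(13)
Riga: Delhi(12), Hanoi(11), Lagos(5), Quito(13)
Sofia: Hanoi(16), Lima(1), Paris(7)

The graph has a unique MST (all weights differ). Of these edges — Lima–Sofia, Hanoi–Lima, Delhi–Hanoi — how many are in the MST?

2

Kruskal: consider edges lightest-first.
Lima–Sofia (1): add — endpoints in different components.
Lima–Paris (3): add — endpoints in different components.
Delhi–Lagos (4): add — endpoints in different components.
Lagos–Riga (5): add — endpoints in different components.
Paris–Sofia (7): skip — Paris and Sofia already connected.
Hanoi–Lagos (8): add — endpoints in different components.
Delhi–Hanoi (9): skip — Delhi and Hanoi already connected.
Hanoi–Lima (10): add — endpoints in different components.
Hanoi–Riga (11): skip — Riga and Hanoi already connected.
Delhi–Riga (12): skip — Riga and Delhi already connected.
Quito–Riga (13): add — endpoints in different components.
MST edge set: {Lima–Sofia, Lima–Paris, Delhi–Lagos, Lagos–Riga, Hanoi–Lagos, Hanoi–Lima, Quito–Riga}.
Of the listed edges, {Lima–Sofia, Hanoi–Lima} are in the MST → 2.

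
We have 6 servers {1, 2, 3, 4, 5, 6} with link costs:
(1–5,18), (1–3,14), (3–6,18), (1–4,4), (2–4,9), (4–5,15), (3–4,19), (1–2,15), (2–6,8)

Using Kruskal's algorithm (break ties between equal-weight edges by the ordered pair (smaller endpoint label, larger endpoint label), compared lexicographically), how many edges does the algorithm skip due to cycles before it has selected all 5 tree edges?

1

Sort edges by weight, then run Kruskal:
1–4 (4): add. Components now {1,4} {2} {3} {5} {6}
2–6 (8): add. Components now {1,4} {2,6} {3} {5}
2–4 (9): add. Components now {1,2,4,6} {3} {5}
1–3 (14): add. Components now {1,2,3,4,6} {5}
1–2 (15): skip — 1 and 2 already connected.
4–5 (15): add. Components now {1,2,3,4,5,6}
Edges rejected before the tree was complete: 1.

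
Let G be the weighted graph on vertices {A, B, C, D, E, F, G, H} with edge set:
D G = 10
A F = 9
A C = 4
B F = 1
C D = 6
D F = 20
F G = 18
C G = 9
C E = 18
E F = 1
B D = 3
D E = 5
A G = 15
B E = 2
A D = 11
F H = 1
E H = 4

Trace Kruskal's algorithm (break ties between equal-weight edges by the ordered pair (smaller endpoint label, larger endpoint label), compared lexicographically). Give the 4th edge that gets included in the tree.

Kruskal's algorithm — process edges by increasing weight (ties by edge label):
B F (1): add — endpoints in different components.
E F (1): add — endpoints in different components.
F H (1): add — endpoints in different components.
B E (2): skip — B and E already connected.
B D (3): add — endpoints in different components.
A C (4): add — endpoints in different components.
E H (4): skip — E and H already connected.
D E (5): skip — D and E already connected.
C D (6): add — endpoints in different components.
A F (9): skip — A and F already connected.
C G (9): add — endpoints in different components.
The 4th edge added is B D.

B-D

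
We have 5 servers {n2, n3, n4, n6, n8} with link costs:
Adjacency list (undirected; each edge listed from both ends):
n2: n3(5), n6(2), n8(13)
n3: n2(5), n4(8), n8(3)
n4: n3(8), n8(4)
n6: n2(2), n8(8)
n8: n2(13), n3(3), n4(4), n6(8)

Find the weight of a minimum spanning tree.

Kruskal: consider edges lightest-first.
n2–n6 (2): add. Components now {n3} {n2,n6} {n8} {n4}
n3–n8 (3): add. Components now {n3,n8} {n2,n6} {n4}
n4–n8 (4): add. Components now {n3,n4,n8} {n2,n6}
n2–n3 (5): add. Components now {n2,n3,n4,n6,n8}
MST edges: n2–n6, n3–n8, n4–n8, n2–n3; total weight 2+3+4+5 = 14.

14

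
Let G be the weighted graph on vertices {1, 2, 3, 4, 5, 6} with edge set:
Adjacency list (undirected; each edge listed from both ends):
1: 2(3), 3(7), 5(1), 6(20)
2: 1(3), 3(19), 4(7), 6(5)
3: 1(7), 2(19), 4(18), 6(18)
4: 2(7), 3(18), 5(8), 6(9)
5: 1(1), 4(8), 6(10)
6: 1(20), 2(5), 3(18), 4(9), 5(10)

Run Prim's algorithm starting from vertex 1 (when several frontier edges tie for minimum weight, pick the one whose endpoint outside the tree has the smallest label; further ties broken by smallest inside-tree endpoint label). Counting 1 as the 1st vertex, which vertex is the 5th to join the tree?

Prim, starting at 1.
Step 1: frontier [1-5 1, 1-2 3, 1-3 7, 1-6 20] → take 1-5 (1); add 5.
Step 2: frontier [1-2 3, 1-3 7, 1-6 20, 4-5 8, 5-6 10] → take 1-2 (3); add 2.
Step 3: frontier [1-3 7, 1-6 20, 2-6 5, 2-4 7, 2-3 19, 4-5 8, 5-6 10] → take 2-6 (5); add 6.
Step 4: frontier [1-3 7, 2-4 7, 2-3 19, 4-5 8, 4-6 9, 3-6 18] → take 1-3 (7); add 3.
Step 5: frontier [2-4 7, 3-4 18, 4-5 8, 4-6 9] → take 2-4 (7); add 4.
Vertex order: 1, 5, 2, 6, 3, 4. The 5th vertex is 3.

3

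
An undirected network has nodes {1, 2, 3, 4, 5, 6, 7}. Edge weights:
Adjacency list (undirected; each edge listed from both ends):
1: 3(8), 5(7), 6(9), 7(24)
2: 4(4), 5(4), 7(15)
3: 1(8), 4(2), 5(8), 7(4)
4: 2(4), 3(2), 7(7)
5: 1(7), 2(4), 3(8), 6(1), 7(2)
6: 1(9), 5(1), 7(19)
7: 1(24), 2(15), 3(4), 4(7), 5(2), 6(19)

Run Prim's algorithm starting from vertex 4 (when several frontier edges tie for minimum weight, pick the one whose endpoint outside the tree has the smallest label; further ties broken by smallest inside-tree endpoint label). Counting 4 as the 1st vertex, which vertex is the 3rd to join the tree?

2

Grow the tree from 4 using Prim:
Step 1: cheapest edge leaving the tree is 3 4 (2); add 3.
Step 2: cheapest edge leaving the tree is 2 4 (4); add 2.
Step 3: cheapest edge leaving the tree is 2 5 (4); add 5.
Step 4: cheapest edge leaving the tree is 5 6 (1); add 6.
Step 5: cheapest edge leaving the tree is 5 7 (2); add 7.
Step 6: cheapest edge leaving the tree is 1 5 (7); add 1.
Vertex order: 4, 3, 2, 5, 6, 7, 1. The 3rd vertex is 2.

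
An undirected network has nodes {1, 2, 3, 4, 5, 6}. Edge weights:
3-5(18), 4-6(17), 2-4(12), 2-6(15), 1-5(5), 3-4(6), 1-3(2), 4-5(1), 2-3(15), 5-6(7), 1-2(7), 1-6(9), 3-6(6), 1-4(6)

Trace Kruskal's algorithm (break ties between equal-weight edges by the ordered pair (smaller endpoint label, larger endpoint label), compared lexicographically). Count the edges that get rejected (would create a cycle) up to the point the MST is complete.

Kruskal: consider edges lightest-first.
4-5 (1): add — endpoints in different components.
1-3 (2): add — endpoints in different components.
1-5 (5): add — endpoints in different components.
1-4 (6): skip — 1 and 4 already connected.
3-4 (6): skip — 3 and 4 already connected.
3-6 (6): add — endpoints in different components.
1-2 (7): add — endpoints in different components.
Edges rejected before the tree was complete: 2.

2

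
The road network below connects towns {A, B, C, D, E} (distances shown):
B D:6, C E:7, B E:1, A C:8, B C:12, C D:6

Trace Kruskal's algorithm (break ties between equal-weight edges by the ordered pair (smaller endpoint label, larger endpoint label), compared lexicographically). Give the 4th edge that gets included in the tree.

A-C

Sort edges by weight, then run Kruskal:
B E (1): add — endpoints in different components.
B D (6): add — endpoints in different components.
C D (6): add — endpoints in different components.
C E (7): skip — C and E already connected.
A C (8): add — endpoints in different components.
The 4th edge added is A C.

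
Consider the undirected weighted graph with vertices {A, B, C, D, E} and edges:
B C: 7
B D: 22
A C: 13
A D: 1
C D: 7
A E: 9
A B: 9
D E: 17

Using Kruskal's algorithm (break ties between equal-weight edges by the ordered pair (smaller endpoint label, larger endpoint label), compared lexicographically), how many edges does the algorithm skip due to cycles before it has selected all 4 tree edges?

1

Kruskal's algorithm — process edges by increasing weight (ties by edge label):
A D (1): add. Components now {A,D} {B} {C} {E}
B C (7): add. Components now {A,D} {B,C} {E}
C D (7): add. Components now {A,B,C,D} {E}
A B (9): skip — A and B already connected.
A E (9): add. Components now {A,B,C,D,E}
Edges rejected before the tree was complete: 1.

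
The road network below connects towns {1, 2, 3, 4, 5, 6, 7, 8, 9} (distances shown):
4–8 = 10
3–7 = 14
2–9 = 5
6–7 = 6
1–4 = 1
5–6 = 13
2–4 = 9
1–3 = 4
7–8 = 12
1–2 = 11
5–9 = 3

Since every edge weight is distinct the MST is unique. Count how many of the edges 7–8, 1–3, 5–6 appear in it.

Sort edges by weight, then run Kruskal:
1–4 (1): add — endpoints in different components.
5–9 (3): add — endpoints in different components.
1–3 (4): add — endpoints in different components.
2–9 (5): add — endpoints in different components.
6–7 (6): add — endpoints in different components.
2–4 (9): add — endpoints in different components.
4–8 (10): add — endpoints in different components.
1–2 (11): skip — 1 and 2 already connected.
7–8 (12): add — endpoints in different components.
MST edge set: {1–4, 5–9, 1–3, 2–9, 6–7, 2–4, 4–8, 7–8}.
Of the listed edges, {7–8, 1–3} are in the MST → 2.

2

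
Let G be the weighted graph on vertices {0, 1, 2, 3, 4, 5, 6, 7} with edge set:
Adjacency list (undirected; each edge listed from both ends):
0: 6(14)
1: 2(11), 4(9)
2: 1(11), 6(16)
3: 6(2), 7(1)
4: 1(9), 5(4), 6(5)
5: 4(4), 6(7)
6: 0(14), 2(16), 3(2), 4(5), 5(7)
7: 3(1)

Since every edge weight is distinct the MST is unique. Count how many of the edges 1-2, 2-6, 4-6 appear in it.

Sort edges by weight, then run Kruskal:
3-7 (1): add — endpoints in different components.
3-6 (2): add — endpoints in different components.
4-5 (4): add — endpoints in different components.
4-6 (5): add — endpoints in different components.
5-6 (7): skip — 5 and 6 already connected.
1-4 (9): add — endpoints in different components.
1-2 (11): add — endpoints in different components.
0-6 (14): add — endpoints in different components.
MST edge set: {3-7, 3-6, 4-5, 4-6, 1-4, 1-2, 0-6}.
Of the listed edges, {1-2, 4-6} are in the MST → 2.

2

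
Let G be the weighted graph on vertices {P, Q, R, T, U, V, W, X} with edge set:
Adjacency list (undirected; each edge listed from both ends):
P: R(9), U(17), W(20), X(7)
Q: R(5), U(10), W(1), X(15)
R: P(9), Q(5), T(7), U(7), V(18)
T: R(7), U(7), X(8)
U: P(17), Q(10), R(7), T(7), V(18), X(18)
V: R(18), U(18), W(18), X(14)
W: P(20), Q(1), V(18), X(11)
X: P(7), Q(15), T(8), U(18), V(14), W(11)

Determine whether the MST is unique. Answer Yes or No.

No

Kruskal: consider edges lightest-first.
Q—W (1): add — endpoints in different components.
Q—R (5): add — endpoints in different components.
P—X (7): add — endpoints in different components.
R—T (7): add — endpoints in different components.
R—U (7): add — endpoints in different components.
T—U (7): skip — U and T already connected.
T—X (8): add — endpoints in different components.
P—R (9): skip — P and R already connected.
Q—U (10): skip — U and Q already connected.
W—X (11): skip — X and W already connected.
V—X (14): add — endpoints in different components.
Non-tree edge T—U has weight 7, equal to the heaviest edge on its tree cycle — swapping gives another MST of the same weight. Not unique.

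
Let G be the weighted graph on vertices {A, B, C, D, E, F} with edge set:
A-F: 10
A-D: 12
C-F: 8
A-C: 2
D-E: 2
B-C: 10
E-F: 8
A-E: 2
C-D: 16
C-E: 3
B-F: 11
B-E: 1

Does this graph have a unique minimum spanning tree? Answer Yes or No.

Kruskal's algorithm — process edges by increasing weight (ties by edge label):
B-E (1): add — endpoints in different components.
A-C (2): add — endpoints in different components.
A-E (2): add — endpoints in different components.
D-E (2): add — endpoints in different components.
C-E (3): skip — C and E already connected.
C-F (8): add — endpoints in different components.
Non-tree edge E-F has weight 8, equal to the heaviest edge on its tree cycle — swapping gives another MST of the same weight. Not unique.

No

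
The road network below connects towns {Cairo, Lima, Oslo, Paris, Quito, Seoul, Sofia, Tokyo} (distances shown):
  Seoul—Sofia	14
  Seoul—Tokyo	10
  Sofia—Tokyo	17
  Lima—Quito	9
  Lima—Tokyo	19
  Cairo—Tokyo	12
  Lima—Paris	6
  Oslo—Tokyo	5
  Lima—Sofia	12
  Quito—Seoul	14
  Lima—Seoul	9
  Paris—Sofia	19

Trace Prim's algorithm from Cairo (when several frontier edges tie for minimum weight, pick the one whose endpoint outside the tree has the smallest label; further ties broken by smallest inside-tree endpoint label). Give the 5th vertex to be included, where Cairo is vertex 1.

Lima

Prim, starting at Cairo.
Step 1: frontier [Cairo—Tokyo 12] → take Cairo—Tokyo (12); add Tokyo.
Step 2: frontier [Oslo—Tokyo 5, Seoul—Tokyo 10, Sofia—Tokyo 17, Lima—Tokyo 19] → take Oslo—Tokyo (5); add Oslo.
Step 3: frontier [Seoul—Tokyo 10, Sofia—Tokyo 17, Lima—Tokyo 19] → take Seoul—Tokyo (10); add Seoul.
Step 4: frontier [Lima—Seoul 9, Quito—Seoul 14, Seoul—Sofia 14, Sofia—Tokyo 17, Lima—Tokyo 19] → take Lima—Seoul (9); add Lima.
Step 5: frontier [Lima—Paris 6, Lima—Quito 9, Lima—Sofia 12, Quito—Seoul 14, Seoul—Sofia 14, Sofia—Tokyo 17] → take Lima—Paris (6); add Paris.
Step 6: frontier [Lima—Quito 9, Lima—Sofia 12, Paris—Sofia 19, Quito—Seoul 14, Seoul—Sofia 14, Sofia—Tokyo 17] → take Lima—Quito (9); add Quito.
Step 7: frontier [Lima—Sofia 12, Paris—Sofia 19, Seoul—Sofia 14, Sofia—Tokyo 17] → take Lima—Sofia (12); add Sofia.
Vertex order: Cairo, Tokyo, Oslo, Seoul, Lima, Paris, Quito, Sofia. The 5th vertex is Lima.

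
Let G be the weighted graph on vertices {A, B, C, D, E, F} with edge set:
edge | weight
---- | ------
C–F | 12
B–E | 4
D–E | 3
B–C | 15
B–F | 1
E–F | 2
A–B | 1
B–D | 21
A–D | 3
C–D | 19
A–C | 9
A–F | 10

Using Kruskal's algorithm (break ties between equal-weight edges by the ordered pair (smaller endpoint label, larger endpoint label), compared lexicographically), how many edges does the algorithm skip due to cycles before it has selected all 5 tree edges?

Kruskal: consider edges lightest-first.
A–B (1): add. Components now {A,B} {C} {D} {E} {F}
B–F (1): add. Components now {A,B,F} {C} {D} {E}
E–F (2): add. Components now {A,B,E,F} {C} {D}
A–D (3): add. Components now {A,B,D,E,F} {C}
D–E (3): skip — D and E already connected.
B–E (4): skip — B and E already connected.
A–C (9): add. Components now {A,B,C,D,E,F}
Edges rejected before the tree was complete: 2.

2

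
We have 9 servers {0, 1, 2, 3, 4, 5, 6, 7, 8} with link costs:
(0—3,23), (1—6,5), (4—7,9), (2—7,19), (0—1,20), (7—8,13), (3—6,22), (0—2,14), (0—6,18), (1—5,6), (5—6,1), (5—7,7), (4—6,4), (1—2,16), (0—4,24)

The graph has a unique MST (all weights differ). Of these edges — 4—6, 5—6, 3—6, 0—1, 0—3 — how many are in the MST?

Kruskal: consider edges lightest-first.
5—6 (1): add — endpoints in different components.
4—6 (4): add — endpoints in different components.
1—6 (5): add — endpoints in different components.
1—5 (6): skip — 1 and 5 already connected.
5—7 (7): add — endpoints in different components.
4—7 (9): skip — 4 and 7 already connected.
7—8 (13): add — endpoints in different components.
0—2 (14): add — endpoints in different components.
1—2 (16): add — endpoints in different components.
0—6 (18): skip — 0 and 6 already connected.
2—7 (19): skip — 2 and 7 already connected.
0—1 (20): skip — 0 and 1 already connected.
3—6 (22): add — endpoints in different components.
MST edge set: {5—6, 4—6, 1—6, 5—7, 7—8, 0—2, 1—2, 3—6}.
Of the listed edges, {4—6, 5—6, 3—6} are in the MST → 3.

3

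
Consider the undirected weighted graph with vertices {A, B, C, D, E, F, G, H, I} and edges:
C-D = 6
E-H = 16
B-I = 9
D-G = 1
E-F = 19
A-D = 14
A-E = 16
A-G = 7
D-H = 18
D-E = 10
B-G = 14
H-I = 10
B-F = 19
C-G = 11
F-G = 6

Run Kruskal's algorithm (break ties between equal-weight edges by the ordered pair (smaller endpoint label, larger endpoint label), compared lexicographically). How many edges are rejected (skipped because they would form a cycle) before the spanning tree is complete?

2

Kruskal's algorithm — process edges by increasing weight (ties by edge label):
D-G (1): add — endpoints in different components.
C-D (6): add — endpoints in different components.
F-G (6): add — endpoints in different components.
A-G (7): add — endpoints in different components.
B-I (9): add — endpoints in different components.
D-E (10): add — endpoints in different components.
H-I (10): add — endpoints in different components.
C-G (11): skip — C and G already connected.
A-D (14): skip — A and D already connected.
B-G (14): add — endpoints in different components.
Edges rejected before the tree was complete: 2.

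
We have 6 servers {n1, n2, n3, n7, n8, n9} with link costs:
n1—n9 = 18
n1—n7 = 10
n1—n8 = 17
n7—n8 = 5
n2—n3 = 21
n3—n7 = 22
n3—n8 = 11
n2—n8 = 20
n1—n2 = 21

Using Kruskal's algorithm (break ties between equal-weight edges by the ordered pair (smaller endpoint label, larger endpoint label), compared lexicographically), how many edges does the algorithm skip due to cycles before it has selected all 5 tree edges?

1

Kruskal: consider edges lightest-first.
n7—n8 (5): add. Components now {n7,n8} {n3} {n9} {n2} {n1}
n1—n7 (10): add. Components now {n1,n7,n8} {n3} {n9} {n2}
n3—n8 (11): add. Components now {n1,n3,n7,n8} {n9} {n2}
n1—n8 (17): skip — n8 and n1 already connected.
n1—n9 (18): add. Components now {n1,n3,n7,n8,n9} {n2}
n2—n8 (20): add. Components now {n1,n2,n3,n7,n8,n9}
Edges rejected before the tree was complete: 1.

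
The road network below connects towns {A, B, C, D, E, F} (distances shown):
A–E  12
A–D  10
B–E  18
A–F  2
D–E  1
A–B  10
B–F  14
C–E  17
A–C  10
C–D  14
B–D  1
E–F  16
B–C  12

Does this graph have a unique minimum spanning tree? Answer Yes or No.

No

Kruskal: consider edges lightest-first.
B–D (1): add. Components now {A} {B,D} {C} {E} {F}
D–E (1): add. Components now {A} {B,D,E} {C} {F}
A–F (2): add. Components now {A,F} {B,D,E} {C}
A–B (10): add. Components now {A,B,D,E,F} {C}
A–C (10): add. Components now {A,B,C,D,E,F}
Non-tree edge A–D has weight 10, equal to the heaviest edge on its tree cycle — swapping gives another MST of the same weight. Not unique.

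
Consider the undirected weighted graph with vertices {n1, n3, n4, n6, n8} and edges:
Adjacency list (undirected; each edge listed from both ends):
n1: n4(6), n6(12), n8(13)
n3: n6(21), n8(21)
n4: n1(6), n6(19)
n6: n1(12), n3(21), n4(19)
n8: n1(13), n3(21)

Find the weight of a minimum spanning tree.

52

Kruskal: consider edges lightest-first.
n1—n4 (6): add. Components now {n1,n4} {n6} {n3} {n8}
n1—n6 (12): add. Components now {n1,n4,n6} {n3} {n8}
n1—n8 (13): add. Components now {n1,n4,n6,n8} {n3}
n4—n6 (19): skip — n4 and n6 already connected.
n3—n6 (21): add. Components now {n1,n3,n4,n6,n8}
MST edges: n1—n4, n1—n6, n1—n8, n3—n6; total weight 6+12+13+21 = 52.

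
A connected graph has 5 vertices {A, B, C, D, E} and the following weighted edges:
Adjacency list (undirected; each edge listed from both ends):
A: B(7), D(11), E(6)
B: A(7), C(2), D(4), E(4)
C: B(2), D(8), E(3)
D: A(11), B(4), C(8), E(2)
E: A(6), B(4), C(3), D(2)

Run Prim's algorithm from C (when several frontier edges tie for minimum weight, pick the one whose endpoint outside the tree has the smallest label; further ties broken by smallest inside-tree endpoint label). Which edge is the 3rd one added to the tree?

D-E

Prim's algorithm from C:
Step 1: frontier [B—C 2, C—E 3, C—D 8] → take B—C (2); add B.
Step 2: frontier [B—D 4, B—E 4, A—B 7, C—E 3, C—D 8] → take C—E (3); add E.
Step 3: frontier [B—D 4, A—B 7, C—D 8, D—E 2, A—E 6] → take D—E (2); add D.
Step 4: frontier [A—B 7, A—D 11, A—E 6] → take A—E (6); add A.
The 3rd edge added is D—E.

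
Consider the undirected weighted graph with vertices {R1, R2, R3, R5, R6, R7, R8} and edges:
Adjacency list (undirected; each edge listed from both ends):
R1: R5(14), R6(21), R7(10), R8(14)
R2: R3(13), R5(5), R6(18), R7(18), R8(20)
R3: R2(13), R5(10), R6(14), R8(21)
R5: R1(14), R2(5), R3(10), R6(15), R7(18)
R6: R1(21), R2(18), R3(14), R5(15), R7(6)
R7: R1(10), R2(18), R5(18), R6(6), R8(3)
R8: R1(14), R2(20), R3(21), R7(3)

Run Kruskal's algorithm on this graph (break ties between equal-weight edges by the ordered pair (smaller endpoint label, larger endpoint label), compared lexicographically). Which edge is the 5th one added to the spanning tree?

Sort edges by weight, then run Kruskal:
R7—R8 (3): add. Components now {R7,R8} {R5} {R6} {R2} {R3} {R1}
R2—R5 (5): add. Components now {R7,R8} {R2,R5} {R6} {R3} {R1}
R6—R7 (6): add. Components now {R6,R7,R8} {R2,R5} {R3} {R1}
R1—R7 (10): add. Components now {R1,R6,R7,R8} {R2,R5} {R3}
R3—R5 (10): add. Components now {R1,R6,R7,R8} {R2,R3,R5}
R2—R3 (13): skip — R2 and R3 already connected.
R1—R5 (14): add. Components now {R1,R2,R3,R5,R6,R7,R8}
The 5th edge added is R3—R5.

R3-R5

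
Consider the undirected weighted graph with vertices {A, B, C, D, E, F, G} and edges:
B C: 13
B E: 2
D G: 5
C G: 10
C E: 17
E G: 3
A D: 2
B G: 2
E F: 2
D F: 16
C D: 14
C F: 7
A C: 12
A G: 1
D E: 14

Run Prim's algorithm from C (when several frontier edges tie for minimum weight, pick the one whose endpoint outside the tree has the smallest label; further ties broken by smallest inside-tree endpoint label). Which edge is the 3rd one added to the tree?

Prim's algorithm from C:
Step 1: cheapest edge leaving the tree is C F (7); add F.
Step 2: cheapest edge leaving the tree is E F (2); add E.
Step 3: cheapest edge leaving the tree is B E (2); add B.
Step 4: cheapest edge leaving the tree is B G (2); add G.
Step 5: cheapest edge leaving the tree is A G (1); add A.
Step 6: cheapest edge leaving the tree is A D (2); add D.
The 3rd edge added is B E.

B-E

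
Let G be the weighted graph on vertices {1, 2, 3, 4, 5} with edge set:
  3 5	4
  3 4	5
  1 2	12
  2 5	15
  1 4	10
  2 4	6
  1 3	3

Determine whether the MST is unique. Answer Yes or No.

Yes

Kruskal's algorithm — process edges by increasing weight (ties by edge label):
1 3 (3): add — endpoints in different components.
3 5 (4): add — endpoints in different components.
3 4 (5): add — endpoints in different components.
2 4 (6): add — endpoints in different components.
Every non-tree edge has weight strictly greater than the heaviest edge on the tree path between its endpoints, so the MST is unique.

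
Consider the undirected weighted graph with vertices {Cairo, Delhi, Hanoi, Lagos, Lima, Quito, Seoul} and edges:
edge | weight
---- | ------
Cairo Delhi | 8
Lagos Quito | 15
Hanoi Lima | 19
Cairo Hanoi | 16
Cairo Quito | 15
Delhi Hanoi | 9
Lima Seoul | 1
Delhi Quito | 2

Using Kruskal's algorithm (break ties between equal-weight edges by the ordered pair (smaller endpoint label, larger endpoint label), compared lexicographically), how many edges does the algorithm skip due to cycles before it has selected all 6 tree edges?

2

Kruskal's algorithm — process edges by increasing weight (ties by edge label):
Lima Seoul (1): add — endpoints in different components.
Delhi Quito (2): add — endpoints in different components.
Cairo Delhi (8): add — endpoints in different components.
Delhi Hanoi (9): add — endpoints in different components.
Cairo Quito (15): skip — Cairo and Quito already connected.
Lagos Quito (15): add — endpoints in different components.
Cairo Hanoi (16): skip — Cairo and Hanoi already connected.
Hanoi Lima (19): add — endpoints in different components.
Edges rejected before the tree was complete: 2.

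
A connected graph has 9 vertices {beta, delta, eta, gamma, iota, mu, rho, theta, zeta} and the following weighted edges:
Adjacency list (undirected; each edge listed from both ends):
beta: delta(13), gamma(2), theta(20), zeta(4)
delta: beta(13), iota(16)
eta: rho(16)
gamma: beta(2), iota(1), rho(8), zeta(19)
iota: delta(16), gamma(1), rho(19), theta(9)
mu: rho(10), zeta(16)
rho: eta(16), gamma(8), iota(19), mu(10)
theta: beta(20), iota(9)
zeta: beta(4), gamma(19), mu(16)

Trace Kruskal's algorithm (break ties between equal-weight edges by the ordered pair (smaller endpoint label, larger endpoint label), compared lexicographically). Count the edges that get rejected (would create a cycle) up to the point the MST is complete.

Sort edges by weight, then run Kruskal:
gamma-iota (1): add — endpoints in different components.
beta-gamma (2): add — endpoints in different components.
beta-zeta (4): add — endpoints in different components.
gamma-rho (8): add — endpoints in different components.
iota-theta (9): add — endpoints in different components.
mu-rho (10): add — endpoints in different components.
beta-delta (13): add — endpoints in different components.
delta-iota (16): skip — delta and iota already connected.
eta-rho (16): add — endpoints in different components.
Edges rejected before the tree was complete: 1.

1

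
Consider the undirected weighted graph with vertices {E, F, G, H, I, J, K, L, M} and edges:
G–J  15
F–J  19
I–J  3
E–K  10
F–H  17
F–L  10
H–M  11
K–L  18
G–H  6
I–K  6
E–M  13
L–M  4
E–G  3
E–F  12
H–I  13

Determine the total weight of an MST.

53

Grow the tree from F using Prim:
Step 1: cheapest edge leaving the tree is F–L (10); add L.
Step 2: cheapest edge leaving the tree is L–M (4); add M.
Step 3: cheapest edge leaving the tree is H–M (11); add H.
Step 4: cheapest edge leaving the tree is G–H (6); add G.
Step 5: cheapest edge leaving the tree is E–G (3); add E.
Step 6: cheapest edge leaving the tree is E–K (10); add K.
Step 7: cheapest edge leaving the tree is I–K (6); add I.
Step 8: cheapest edge leaving the tree is I–J (3); add J.
MST edges: F–L, L–M, H–M, G–H, E–G, E–K, I–K, I–J; total weight 10+4+11+6+3+10+6+3 = 53.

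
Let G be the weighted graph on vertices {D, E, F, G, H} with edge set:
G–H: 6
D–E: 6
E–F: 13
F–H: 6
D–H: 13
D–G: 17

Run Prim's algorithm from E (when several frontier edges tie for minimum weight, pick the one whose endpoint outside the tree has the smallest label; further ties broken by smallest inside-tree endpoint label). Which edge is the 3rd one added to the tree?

Grow the tree from E using Prim:
Step 1: cheapest edge leaving the tree is D–E (6); add D.
Step 2: cheapest edge leaving the tree is E–F (13); add F.
Step 3: cheapest edge leaving the tree is F–H (6); add H.
Step 4: cheapest edge leaving the tree is G–H (6); add G.
The 3rd edge added is F–H.

F-H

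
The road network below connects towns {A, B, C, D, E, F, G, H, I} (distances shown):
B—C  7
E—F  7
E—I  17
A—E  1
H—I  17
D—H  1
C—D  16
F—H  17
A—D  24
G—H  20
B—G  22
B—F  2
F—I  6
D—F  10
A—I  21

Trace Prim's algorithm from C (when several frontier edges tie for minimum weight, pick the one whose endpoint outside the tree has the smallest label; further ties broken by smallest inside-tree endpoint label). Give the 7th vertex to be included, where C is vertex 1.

Prim, starting at C.
Step 1: cheapest edge leaving the tree is B—C (7); add B.
Step 2: cheapest edge leaving the tree is B—F (2); add F.
Step 3: cheapest edge leaving the tree is F—I (6); add I.
Step 4: cheapest edge leaving the tree is E—F (7); add E.
Step 5: cheapest edge leaving the tree is A—E (1); add A.
Step 6: cheapest edge leaving the tree is D—F (10); add D.
Step 7: cheapest edge leaving the tree is D—H (1); add H.
Step 8: cheapest edge leaving the tree is G—H (20); add G.
Vertex order: C, B, F, I, E, A, D, H, G. The 7th vertex is D.

D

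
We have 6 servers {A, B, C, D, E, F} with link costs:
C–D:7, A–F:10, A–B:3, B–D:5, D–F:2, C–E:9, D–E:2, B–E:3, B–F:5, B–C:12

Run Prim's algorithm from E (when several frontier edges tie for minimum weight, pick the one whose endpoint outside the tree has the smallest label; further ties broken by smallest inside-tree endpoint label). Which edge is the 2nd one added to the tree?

D-F

Grow the tree from E using Prim:
Step 1: frontier [D–E 2, B–E 3, C–E 9] → take D–E (2); add D.
Step 2: frontier [D–F 2, B–D 5, C–D 7, B–E 3, C–E 9] → take D–F (2); add F.
Step 3: frontier [B–D 5, C–D 7, B–E 3, C–E 9, B–F 5, A–F 10] → take B–E (3); add B.
Step 4: frontier [A–B 3, B–C 12, C–D 7, C–E 9, A–F 10] → take A–B (3); add A.
Step 5: frontier [B–C 12, C–D 7, C–E 9] → take C–D (7); add C.
The 2nd edge added is D–F.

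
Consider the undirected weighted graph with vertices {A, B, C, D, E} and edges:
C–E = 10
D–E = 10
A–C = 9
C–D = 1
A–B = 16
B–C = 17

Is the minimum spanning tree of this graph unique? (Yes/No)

Kruskal: consider edges lightest-first.
C–D (1): add — endpoints in different components.
A–C (9): add — endpoints in different components.
C–E (10): add — endpoints in different components.
D–E (10): skip — D and E already connected.
A–B (16): add — endpoints in different components.
Non-tree edge D–E has weight 10, equal to the heaviest edge on its tree cycle — swapping gives another MST of the same weight. Not unique.

No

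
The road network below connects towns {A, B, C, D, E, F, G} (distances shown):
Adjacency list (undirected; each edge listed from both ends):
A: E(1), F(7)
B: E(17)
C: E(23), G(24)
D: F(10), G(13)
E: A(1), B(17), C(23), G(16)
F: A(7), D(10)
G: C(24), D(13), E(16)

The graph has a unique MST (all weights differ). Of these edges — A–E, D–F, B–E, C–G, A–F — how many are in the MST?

4

Kruskal: consider edges lightest-first.
A–E (1): add. Components now {A,E} {B} {C} {D} {F} {G}
A–F (7): add. Components now {A,E,F} {B} {C} {D} {G}
D–F (10): add. Components now {A,D,E,F} {B} {C} {G}
D–G (13): add. Components now {A,D,E,F,G} {B} {C}
E–G (16): skip — E and G already connected.
B–E (17): add. Components now {A,B,D,E,F,G} {C}
C–E (23): add. Components now {A,B,C,D,E,F,G}
MST edge set: {A–E, A–F, D–F, D–G, B–E, C–E}.
Of the listed edges, {A–E, D–F, B–E, A–F} are in the MST → 4.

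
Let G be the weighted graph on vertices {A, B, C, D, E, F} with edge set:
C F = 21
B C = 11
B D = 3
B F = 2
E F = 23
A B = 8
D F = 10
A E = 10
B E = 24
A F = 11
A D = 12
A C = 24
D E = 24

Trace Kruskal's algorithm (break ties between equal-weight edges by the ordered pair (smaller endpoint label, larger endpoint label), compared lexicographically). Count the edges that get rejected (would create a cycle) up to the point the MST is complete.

2

Sort edges by weight, then run Kruskal:
B F (2): add. Components now {A} {B,F} {C} {D} {E}
B D (3): add. Components now {A} {B,D,F} {C} {E}
A B (8): add. Components now {A,B,D,F} {C} {E}
A E (10): add. Components now {A,B,D,E,F} {C}
D F (10): skip — D and F already connected.
A F (11): skip — A and F already connected.
B C (11): add. Components now {A,B,C,D,E,F}
Edges rejected before the tree was complete: 2.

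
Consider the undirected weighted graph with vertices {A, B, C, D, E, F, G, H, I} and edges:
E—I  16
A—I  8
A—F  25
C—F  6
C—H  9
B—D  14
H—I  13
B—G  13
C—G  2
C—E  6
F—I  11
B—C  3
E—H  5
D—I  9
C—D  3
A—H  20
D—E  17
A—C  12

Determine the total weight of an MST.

Kruskal: consider edges lightest-first.
C—G (2): add — endpoints in different components.
B—C (3): add — endpoints in different components.
C—D (3): add — endpoints in different components.
E—H (5): add — endpoints in different components.
C—E (6): add — endpoints in different components.
C—F (6): add — endpoints in different components.
A—I (8): add — endpoints in different components.
C—H (9): skip — C and H already connected.
D—I (9): add — endpoints in different components.
MST edges: C—G, B—C, C—D, E—H, C—E, C—F, A—I, D—I; total weight 2+3+3+5+6+6+8+9 = 42.

42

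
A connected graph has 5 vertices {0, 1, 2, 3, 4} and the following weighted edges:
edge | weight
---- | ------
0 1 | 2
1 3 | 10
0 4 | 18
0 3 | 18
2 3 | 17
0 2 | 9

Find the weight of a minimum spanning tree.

39

Grow the tree from 2 using Prim:
Step 1: cheapest edge leaving the tree is 0 2 (9); add 0.
Step 2: cheapest edge leaving the tree is 0 1 (2); add 1.
Step 3: cheapest edge leaving the tree is 1 3 (10); add 3.
Step 4: cheapest edge leaving the tree is 0 4 (18); add 4.
MST edges: 0 2, 0 1, 1 3, 0 4; total weight 9+2+10+18 = 39.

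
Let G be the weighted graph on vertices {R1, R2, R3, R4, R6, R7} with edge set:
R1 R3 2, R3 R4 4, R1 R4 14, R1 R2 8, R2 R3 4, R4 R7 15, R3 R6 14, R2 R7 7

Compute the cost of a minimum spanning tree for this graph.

31

Kruskal's algorithm — process edges by increasing weight (ties by edge label):
R1 R3 (2): add. Components now {R6} {R7} {R2} {R1,R3} {R4}
R2 R3 (4): add. Components now {R6} {R7} {R1,R2,R3} {R4}
R3 R4 (4): add. Components now {R6} {R7} {R1,R2,R3,R4}
R2 R7 (7): add. Components now {R6} {R1,R2,R3,R4,R7}
R1 R2 (8): skip — R2 and R1 already connected.
R1 R4 (14): skip — R1 and R4 already connected.
R3 R6 (14): add. Components now {R1,R2,R3,R4,R6,R7}
MST edges: R1 R3, R2 R3, R3 R4, R2 R7, R3 R6; total weight 2+4+4+7+14 = 31.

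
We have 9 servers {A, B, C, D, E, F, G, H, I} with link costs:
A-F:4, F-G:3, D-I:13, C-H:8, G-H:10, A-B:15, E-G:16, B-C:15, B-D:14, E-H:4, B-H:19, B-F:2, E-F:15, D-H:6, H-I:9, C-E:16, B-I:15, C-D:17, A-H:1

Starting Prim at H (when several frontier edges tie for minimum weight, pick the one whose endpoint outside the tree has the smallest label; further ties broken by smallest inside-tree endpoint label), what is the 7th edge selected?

Grow the tree from H using Prim:
Step 1: cheapest edge leaving the tree is A-H (1); add A.
Step 2: cheapest edge leaving the tree is E-H (4); add E.
Step 3: cheapest edge leaving the tree is A-F (4); add F.
Step 4: cheapest edge leaving the tree is B-F (2); add B.
Step 5: cheapest edge leaving the tree is F-G (3); add G.
Step 6: cheapest edge leaving the tree is D-H (6); add D.
Step 7: cheapest edge leaving the tree is C-H (8); add C.
Step 8: cheapest edge leaving the tree is H-I (9); add I.
The 7th edge added is C-H.

C-H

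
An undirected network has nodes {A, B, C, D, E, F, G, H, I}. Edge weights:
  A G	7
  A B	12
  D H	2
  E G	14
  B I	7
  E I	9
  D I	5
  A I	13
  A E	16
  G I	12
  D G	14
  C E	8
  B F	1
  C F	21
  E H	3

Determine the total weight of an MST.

Sort edges by weight, then run Kruskal:
B F (1): add — endpoints in different components.
D H (2): add — endpoints in different components.
E H (3): add — endpoints in different components.
D I (5): add — endpoints in different components.
A G (7): add — endpoints in different components.
B I (7): add — endpoints in different components.
C E (8): add — endpoints in different components.
E I (9): skip — E and I already connected.
A B (12): add — endpoints in different components.
MST edges: B F, D H, E H, D I, A G, B I, C E, A B; total weight 1+2+3+5+7+7+8+12 = 45.

45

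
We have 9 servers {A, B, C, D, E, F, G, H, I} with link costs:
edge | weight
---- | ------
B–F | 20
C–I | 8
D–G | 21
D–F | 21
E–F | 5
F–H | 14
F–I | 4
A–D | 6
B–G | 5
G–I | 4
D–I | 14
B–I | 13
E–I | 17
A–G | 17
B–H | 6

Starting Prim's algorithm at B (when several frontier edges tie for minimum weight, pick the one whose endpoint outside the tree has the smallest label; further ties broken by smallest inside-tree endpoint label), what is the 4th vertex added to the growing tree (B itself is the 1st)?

F

Prim, starting at B.
Step 1: cheapest edge leaving the tree is B–G (5); add G.
Step 2: cheapest edge leaving the tree is G–I (4); add I.
Step 3: cheapest edge leaving the tree is F–I (4); add F.
Step 4: cheapest edge leaving the tree is E–F (5); add E.
Step 5: cheapest edge leaving the tree is B–H (6); add H.
Step 6: cheapest edge leaving the tree is C–I (8); add C.
Step 7: cheapest edge leaving the tree is D–I (14); add D.
Step 8: cheapest edge leaving the tree is A–D (6); add A.
Vertex order: B, G, I, F, E, H, C, D, A. The 4th vertex is F.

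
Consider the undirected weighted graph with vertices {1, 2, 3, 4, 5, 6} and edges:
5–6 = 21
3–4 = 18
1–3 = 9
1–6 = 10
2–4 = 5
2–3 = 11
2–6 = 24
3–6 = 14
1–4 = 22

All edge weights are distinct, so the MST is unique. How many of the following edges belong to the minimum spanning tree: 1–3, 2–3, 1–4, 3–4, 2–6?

Kruskal's algorithm — process edges by increasing weight (ties by edge label):
2–4 (5): add. Components now {1} {2,4} {3} {5} {6}
1–3 (9): add. Components now {1,3} {2,4} {5} {6}
1–6 (10): add. Components now {1,3,6} {2,4} {5}
2–3 (11): add. Components now {1,2,3,4,6} {5}
3–6 (14): skip — 3 and 6 already connected.
3–4 (18): skip — 3 and 4 already connected.
5–6 (21): add. Components now {1,2,3,4,5,6}
MST edge set: {2–4, 1–3, 1–6, 2–3, 5–6}.
Of the listed edges, {1–3, 2–3} are in the MST → 2.

2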